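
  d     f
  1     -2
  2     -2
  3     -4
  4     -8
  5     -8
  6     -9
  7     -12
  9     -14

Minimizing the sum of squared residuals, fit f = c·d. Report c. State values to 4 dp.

c = -1.6018

Sums needed: Σd·d = 221.
And Σd·f = -354.
Hence c = -354 / 221 ≈ -1.60181.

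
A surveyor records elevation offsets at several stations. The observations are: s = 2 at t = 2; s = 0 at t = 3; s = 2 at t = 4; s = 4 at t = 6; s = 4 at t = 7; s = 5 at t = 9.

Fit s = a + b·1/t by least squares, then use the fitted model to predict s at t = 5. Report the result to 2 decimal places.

Normal-equation sums: Σ1 = 6, Σ1/t = 379/252, Σ1/t·1/t = 30745/63504.
Moment sums: Σs = 17, Σ1/t·s = 415/126.
Normal equations: [[6, 379/252]; [379/252, 30745/63504]]·[a, b]ᵀ = [17, 415/126]ᵀ.
Determinant 6·(30745/63504) − (379/252)² = 40829/63504.
a = (17·(30745/63504) − (379/252)·(415/126))/(40829/63504) = 208095/40829; b = (6·(415/126) − (379/252)·17)/(40829/63504) = -368676/40829.
At t = 5: ŝ = (208095/40829)·(1) + (-368676/40829)·(1/5) = 671799/204145.

ŝ = 3.29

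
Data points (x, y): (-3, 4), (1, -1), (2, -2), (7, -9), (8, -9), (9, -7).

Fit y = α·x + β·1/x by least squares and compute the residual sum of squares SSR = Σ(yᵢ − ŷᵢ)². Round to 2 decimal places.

Setting ∂/∂α … = 0 gives: 208·α + 6·β = -215;  6·α + (358033/254016)·β = -3287/504.
(Σx·x = 208, Σx·1/x = 6, Σ1/x·1/x = 358033/254016, Σx·y = -215, Σ1/x·y = -3287/504.)
det = 208·(358033/254016) − 6² = 4082893/15876.
α = ((-215)·(358033/254016) − 6·(-3287/504))/(4082893/15876) = -67037207/65326288; β = (208·(-3287/504) − 6·(-215))/(4082893/15876) = -1056384/4082893.
Residuals: 54559483/65326288, 18613063/65326288, 5936455/32663144, -2703757/1519216, -6190771/8165786, 147928863/65326288; SSR = 632466479/65326288.

SSR = 9.68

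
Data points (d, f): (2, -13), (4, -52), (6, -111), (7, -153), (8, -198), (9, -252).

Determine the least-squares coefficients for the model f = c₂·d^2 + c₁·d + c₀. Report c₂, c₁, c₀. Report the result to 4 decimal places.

Entries of AᵀA: Σd^2·d^2 = 14626, Σd^2·d = 1872, Σd^2 = 250, Σd·d = 250, Σd = 36, Σ1 = 6.
For Aᵀf: Σd^2·f = -45461, Σd·f = -5823, Σf = -779.
Normal equations: [[14626, 1872, 250]; [1872, 250, 36]; [250, 36, 6]]·[c₂, c₁, c₀]ᵀ = [-45461, -5823, -779]ᵀ.
Solving the 3×3 system (Gaussian elimination) gives c₂ = -10997/3550, c₁ = 351/3550, c₀ = -2403/1775.

c₂ = -3.0977, c₁ = 0.0989, c₀ = -1.3538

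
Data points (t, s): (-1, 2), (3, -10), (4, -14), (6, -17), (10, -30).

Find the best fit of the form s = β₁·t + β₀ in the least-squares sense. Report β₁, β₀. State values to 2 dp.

Sums needed: Σt·t = 162, Σt = 22, Σ1 = 5.
For Mᵀs: Σt·s = -490, Σs = -69.
Normal equations: [[162, 22]; [22, 5]]·[β₁, β₀]ᵀ = [-490, -69]ᵀ.
det = 162·5 − 22² = 326.
β₁ = ((-490)·5 − 22·(-69))/326 = -466/163; β₀ = (162·(-69) − 22·(-490))/326 = -199/163.

β₁ = -2.86, β₀ = -1.22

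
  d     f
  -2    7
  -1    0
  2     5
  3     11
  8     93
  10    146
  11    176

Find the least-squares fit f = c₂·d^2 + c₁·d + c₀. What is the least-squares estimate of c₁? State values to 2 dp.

Normal-equation sums: Σd^2·d^2 = 28851, Σd^2·d = 2869, Σd^2 = 303, Σd·d = 303, Σd = 31, Σ1 = 7.
For Mᵀf: Σd^2·f = 41995, Σd·f = 4169, Σf = 438.
Normal equations: [[28851, 2869, 303]; [2869, 303, 31]; [303, 31, 7]]·[c₂, c₁, c₀]ᵀ = [41995, 4169, 438]ᵀ.
Row-reducing yields c₂ = 289053/192794, c₁ = -70195/192794, c₀ = -9829/13771.

c₁ = -0.36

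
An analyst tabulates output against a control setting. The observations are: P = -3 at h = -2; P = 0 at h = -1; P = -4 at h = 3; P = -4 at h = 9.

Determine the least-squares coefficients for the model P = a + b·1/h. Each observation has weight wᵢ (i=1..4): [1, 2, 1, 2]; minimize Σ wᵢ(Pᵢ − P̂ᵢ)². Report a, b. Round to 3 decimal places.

a = -3.531, b = -3.180

Compute the Gram sums: Σwᵢ·1 = 6, Σwᵢ·1/h = -35/18, Σwᵢ·1/h·1/h = 773/324.
Moment sums: Σwᵢ·P = -15, Σwᵢ·1/h·P = -13/18.
AᵀWA·[a, b]ᵀ = AᵀWP becomes [[6, -35/18]; [-35/18, 773/324]]·[a, b]ᵀ = [-15, -13/18]ᵀ.
det = 6·(773/324) − (-35/18)² = 3413/324.
a = ((-15)·(773/324) − (-35/18)·(-13/18))/(3413/324) = -12050/3413; b = (6·(-13/18) − (-35/18)·(-15))/(3413/324) = -10854/3413.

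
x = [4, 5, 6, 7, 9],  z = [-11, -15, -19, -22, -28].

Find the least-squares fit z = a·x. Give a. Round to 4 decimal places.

a = -3.0870

AᵀA·[a]ᵀ = Aᵀz reads: 207·a = -639.
(Σx·x = 207, Σx·z = -639.)
Hence a = -639 / 207 ≈ -3.08696.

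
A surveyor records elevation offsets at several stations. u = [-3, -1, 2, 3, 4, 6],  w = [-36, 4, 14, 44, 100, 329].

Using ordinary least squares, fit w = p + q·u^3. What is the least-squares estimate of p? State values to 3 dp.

AᵀA·[p, q]ᵀ = Aᵀw reads: 6·p + 287·q = 455;  287·p + 52275·q = 79732.
Eliminating q: 52275·(row 1) − 287·(row 2) gives 231281·p = 52275·455 − 287·79732 = 902041, so p = 22001/5641.
Then q = (79732 − 287·(22001/5641))/52275 = 347807/231281.

p = 3.900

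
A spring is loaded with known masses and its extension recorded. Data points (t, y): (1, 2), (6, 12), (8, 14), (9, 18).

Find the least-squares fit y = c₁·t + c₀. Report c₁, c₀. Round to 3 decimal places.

c₁ = 1.895, c₀ = 0.132

Sums needed: Σt·t = 182, Σt = 24, Σ1 = 4.
And Σt·y = 348, Σy = 46.
Δ = 182·4 − 24² = 152.
c₁ = (348·4 − 24·46)/152 = 36/19; c₀ = (182·46 − 24·348)/152 = 5/38.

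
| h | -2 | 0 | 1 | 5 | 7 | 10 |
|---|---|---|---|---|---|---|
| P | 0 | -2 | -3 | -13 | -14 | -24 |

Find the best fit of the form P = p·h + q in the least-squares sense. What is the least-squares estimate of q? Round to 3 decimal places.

With design matrix A, AᵀA = [[179, 21]; [21, 6]] and AᵀP = [-406, -56]ᵀ.
Eliminating q: 6·(row 1) − 21·(row 2) gives 633·p = 6·(-406) − 21·(-56) = -1260, so p = -420/211.
Then q = ((-56) − 21·(-420/211))/6 = -1498/633.

q = -2.367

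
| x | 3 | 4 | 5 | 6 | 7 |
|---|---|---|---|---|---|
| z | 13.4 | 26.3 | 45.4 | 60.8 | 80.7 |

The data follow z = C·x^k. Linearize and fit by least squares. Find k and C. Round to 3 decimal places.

Linearized form: ln z = k·ln x + ln C. From the 5 transformed points,
Σln x = 7.8320, Σ(ln x)² = 12.7160, Σln z = 18.1787, Σln x·ln z = 29.4284.
Normal system: [[12.7160, 7.8320]; [7.8320, 5]]·[k, ln C]ᵀ = [29.4284, 18.1787]ᵀ.
Slope k = (n·Σln x·ln z − Σln x·Σln z)/(n·Σ(ln x)² − (Σln x)²) = (5·29.4284 − 7.8320·18.1787)/2.2397 = 2.12818; ln C = (Σln z − k·Σln x)/n = 0.30214, so C = exp(0.30214) = 1.35275.

k = 2.128, C = 1.353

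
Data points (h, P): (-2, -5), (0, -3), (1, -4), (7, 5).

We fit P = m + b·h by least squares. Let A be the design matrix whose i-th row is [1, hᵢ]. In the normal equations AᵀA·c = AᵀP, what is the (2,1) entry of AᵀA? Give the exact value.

Row 2 ↔ basis h, column 1 ↔ basis 1, so (AᵀA)_{2,1} = Σᵢ h = (-2)·(1) + (0)·(1) + (1)·(1) + (7)·(1) = 6.

6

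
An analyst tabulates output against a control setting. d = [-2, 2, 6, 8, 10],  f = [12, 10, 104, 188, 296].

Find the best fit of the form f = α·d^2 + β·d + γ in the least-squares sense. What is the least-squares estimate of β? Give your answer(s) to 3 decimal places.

Compute the Gram sums: Σd^2·d^2 = 15424, Σd^2·d = 1728, Σd^2 = 208, Σd·d = 208, Σd = 24, Σ1 = 5.
Moment sums: Σd^2·f = 45464, Σd·f = 5084, Σf = 610.
Solving the 3×3 system (Gaussian elimination) gives α = 11373/3752, β = -1123/1876, γ = -82/67.

β = -0.599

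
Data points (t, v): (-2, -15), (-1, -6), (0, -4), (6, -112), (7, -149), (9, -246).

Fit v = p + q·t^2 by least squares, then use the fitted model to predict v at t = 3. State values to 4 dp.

Sums needed: Σ1 = 6, Σt^2 = 171, Σt^2·t^2 = 10275.
For Xᵀv: Σv = -532, Σt^2·v = -31325.
XᵀX·[p, q]ᵀ = Xᵀv becomes [[6, 171]; [171, 10275]]·[p, q]ᵀ = [-532, -31325]ᵀ.
Eliminating q: 10275·(row 1) − 171·(row 2) gives 32409·p = 10275·(-532) − 171·(-31325) = -109725, so p = -36575/10803.
Then q = ((-31325) − 171·(-36575/10803))/10275 = -32326/10803.
At t = 3: v̂ = (-36575/10803)·(1) + (-32326/10803)·(9) = -25193/831.

v̂ = -30.3165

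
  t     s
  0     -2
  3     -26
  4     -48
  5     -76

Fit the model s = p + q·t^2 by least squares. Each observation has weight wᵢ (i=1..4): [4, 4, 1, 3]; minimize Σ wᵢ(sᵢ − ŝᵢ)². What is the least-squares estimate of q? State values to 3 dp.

From the data, Σwᵢ·1 = 12, Σwᵢ·t^2 = 127, Σwᵢ·t^2·t^2 = 2455.
Moment sums: Σwᵢ·s = -388, Σwᵢ·t^2·s = -7404.
AᵀWA·[p, q]ᵀ = AᵀWs becomes [[12, 127]; [127, 2455]]·[p, q]ᵀ = [-388, -7404]ᵀ.
Δ = 12·2455 − 127² = 13331.
p = ((-388)·2455 − 127·(-7404))/13331 = -12232/13331; q = (12·(-7404) − 127·(-388))/13331 = -39572/13331.

q = -2.968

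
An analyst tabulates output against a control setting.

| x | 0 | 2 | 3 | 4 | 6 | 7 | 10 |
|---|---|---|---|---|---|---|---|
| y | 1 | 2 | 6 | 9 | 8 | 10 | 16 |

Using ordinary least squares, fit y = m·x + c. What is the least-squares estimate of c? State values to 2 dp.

c = 0.79

Compute the Gram sums: Σx·x = 214, Σx = 32, Σ1 = 7.
Moment sums: Σx·y = 336, Σy = 52.
Eliminating c: 7·(row 1) − 32·(row 2) gives 474·m = 7·336 − 32·52 = 688, so m = 344/237.
Then c = (52 − 32·(344/237))/7 = 188/237.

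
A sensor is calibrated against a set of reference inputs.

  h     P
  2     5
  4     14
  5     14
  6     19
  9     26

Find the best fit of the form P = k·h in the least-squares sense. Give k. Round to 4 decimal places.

Normal-equation sums: Σh·h = 162.
Moment sums: Σh·P = 484.
Hence k = 484 / 162 ≈ 2.98765.

k = 2.9877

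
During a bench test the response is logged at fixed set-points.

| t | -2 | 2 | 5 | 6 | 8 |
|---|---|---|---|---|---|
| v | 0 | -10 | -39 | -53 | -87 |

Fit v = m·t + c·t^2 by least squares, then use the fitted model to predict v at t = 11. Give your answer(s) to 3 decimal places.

Compute the Gram sums: Σt·t = 133, Σt·t^2 = 853, Σt^2·t^2 = 6049.
Moment sums: Σt·v = -1229, Σt^2·v = -8491.
So AᵀA·[m, c]ᵀ = Aᵀv: [[133, 853]; [853, 6049]]·[m, c]ᵀ = [-1229, -8491]ᵀ.
Δ = 133·6049 − 853² = 76908.
m = ((-1229)·6049 − 853·(-8491))/76908 = -95699/38454; c = (133·(-8491) − 853·(-1229))/76908 = -40483/38454.
At t = 11: v̂ = (-95699/38454)·(11) + (-40483/38454)·(121) = -2975566/19227.

v̂ = -154.760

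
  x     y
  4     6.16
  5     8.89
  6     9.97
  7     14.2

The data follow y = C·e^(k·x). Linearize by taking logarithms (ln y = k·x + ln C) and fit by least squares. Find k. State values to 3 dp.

k = 0.262

Taking logs, ln y = k·x + ln C, so regress ln y on x.
Σx = 22.0000, Σ(x)² = 126.0000, Σln y = 8.9558, Σx·ln y = 50.5671.
Equations: 126.0000·k + 22.0000·ln C = 50.5671;  22.0000·k + 4·ln C = 8.9558.
Slope k = (n·Σx·ln y − Σx·Σln y)/(n·Σ(x)² − (Σx)²) = (4·50.5671 − 22.0000·8.9558)/20.0000 = 0.26201; ln C = (Σln y − k·Σx)/n = 0.79787.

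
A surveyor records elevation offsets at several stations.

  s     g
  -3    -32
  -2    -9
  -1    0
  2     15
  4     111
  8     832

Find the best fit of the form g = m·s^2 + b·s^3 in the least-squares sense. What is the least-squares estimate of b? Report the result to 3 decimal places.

Normal-equation sums: Σs^2·s^2 = 4466, Σs^2·s^3 = 33548, Σs^3·s^3 = 267098.
Moment sums: Σs^2·g = 54760, Σs^3·g = 434144.
Normal equations: [[4466, 33548]; [33548, 267098]]·[m, b]ᵀ = [54760, 434144]ᵀ.
Eliminating b: 267098·(row 1) − 33548·(row 2) gives 67391364·m = 267098·54760 − 33548·434144 = 61623568, so m = 15405892/16847841.
Then b = (434144 − 33548·(15405892/16847841))/267098 = 25449656/16847841.

b = 1.511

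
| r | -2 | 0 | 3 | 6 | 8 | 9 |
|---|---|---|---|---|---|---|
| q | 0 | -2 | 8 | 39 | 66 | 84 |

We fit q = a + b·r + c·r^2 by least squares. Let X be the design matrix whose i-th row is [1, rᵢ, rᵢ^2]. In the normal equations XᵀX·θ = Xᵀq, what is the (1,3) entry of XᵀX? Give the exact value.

194

Row 1 ↔ basis 1, column 3 ↔ basis r^2, so (XᵀX)_{1,3} = Σᵢ r^2 = (1)·(4) + (1)·(0) + (1)·(9) + (1)·(36) + (1)·(64) + (1)·(81) = 194.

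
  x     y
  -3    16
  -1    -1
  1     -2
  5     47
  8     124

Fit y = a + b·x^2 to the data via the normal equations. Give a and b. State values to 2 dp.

The normal equations are: 5·a + 100·b = 184;  100·a + 4804·b = 9252.
Determinant 5·4804 − 100² = 14020.
a = (184·4804 − 100·9252)/14020 = -10316/3505; b = (5·9252 − 100·184)/14020 = 1393/701.

a = -2.94, b = 1.99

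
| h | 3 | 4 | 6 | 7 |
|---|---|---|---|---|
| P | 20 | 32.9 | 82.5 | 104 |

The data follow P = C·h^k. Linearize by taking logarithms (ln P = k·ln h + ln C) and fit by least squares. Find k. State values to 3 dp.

Linearized form: ln P = k·ln h + ln C. From the 4 transformed points,
Σln h = 6.2226, Σ(ln h)² = 10.1257, Σln P = 15.5464, Σln h·ln P = 25.0784.
Normal system: [[10.1257, 6.2226]; [6.2226, 4]]·[k, ln C]ᵀ = [25.0784, 15.5464]ᵀ.
Δ = 10.1257·4 − (6.2226)² = 1.7825; k = (25.0784·4 − 6.2226·15.5464)/1.7825 = 2.00557, ln C = (10.1257·15.5464 − 6.2226·25.0784)/1.7825 = 0.76664.

k = 2.006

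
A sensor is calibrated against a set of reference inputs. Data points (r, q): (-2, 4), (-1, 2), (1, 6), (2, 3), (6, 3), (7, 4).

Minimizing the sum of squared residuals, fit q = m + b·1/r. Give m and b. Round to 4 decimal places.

Compute the Gram sums: Σ1 = 6, Σ1/r = 13/42, Σ1/r·1/r = 4495/1764.
Right-hand side: Σq = 22, Σ1/r·q = 32/7.
So MᵀM·[m, b]ᵀ = Mᵀq: [[6, 13/42]; [13/42, 4495/1764]]·[m, b]ᵀ = [22, 32/7]ᵀ.
Determinant 6·(4495/1764) − (13/42)² = 26801/1764.
m = (22·(4495/1764) − (13/42)·(32/7))/(26801/1764) = 96394/26801; b = (6·(32/7) − (13/42)·22)/(26801/1764) = 36372/26801.

m = 3.5967, b = 1.3571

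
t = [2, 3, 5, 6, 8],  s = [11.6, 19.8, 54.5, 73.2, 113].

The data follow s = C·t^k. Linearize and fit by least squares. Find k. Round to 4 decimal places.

k = 1.6956

Taking logs, ln s = k·ln t + ln C, so regress ln s on ln t.
Sums: Σln t = 7.2724, Σ(ln t)² = 11.8122, Σln s = 18.4555, Σln t·ln s = 28.9366.
Normal system: [[11.8122, 7.2724]; [7.2724, 5]]·[k, ln C]ᵀ = [28.9366, 18.4555]ᵀ.
Slope k = (n·Σln t·ln s − Σln t·Σln s)/(n·Σ(ln t)² − (Σln t)²) = (5·28.9366 − 7.2724·18.4555)/6.1731 = 1.69564; ln C = (Σln s − k·Σln t)/n = 1.22482.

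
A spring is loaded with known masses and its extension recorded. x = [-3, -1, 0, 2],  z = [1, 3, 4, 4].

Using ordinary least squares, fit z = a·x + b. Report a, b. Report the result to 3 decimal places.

Normal-equation sums: Σx·x = 14, Σx = -2, Σ1 = 4.
Right-hand side: Σx·z = 2, Σz = 12.
MᵀM·[a, b]ᵀ = Mᵀz becomes [[14, -2]; [-2, 4]]·[a, b]ᵀ = [2, 12]ᵀ.
Eliminating b: 4·(row 1) − (-2)·(row 2) gives 52·a = 4·2 − (-2)·12 = 32, so a = 8/13.
Then b = (12 − (-2)·(8/13))/4 = 43/13.

a = 0.615, b = 3.308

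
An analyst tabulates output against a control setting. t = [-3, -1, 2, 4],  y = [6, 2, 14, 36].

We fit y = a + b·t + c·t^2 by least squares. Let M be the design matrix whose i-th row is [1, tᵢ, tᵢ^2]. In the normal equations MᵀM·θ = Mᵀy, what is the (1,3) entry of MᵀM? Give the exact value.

Row 1 ↔ basis 1, column 3 ↔ basis t^2, so (MᵀM)_{1,3} = Σᵢ t^2 = (1)·(9) + (1)·(1) + (1)·(4) + (1)·(16) = 30.

30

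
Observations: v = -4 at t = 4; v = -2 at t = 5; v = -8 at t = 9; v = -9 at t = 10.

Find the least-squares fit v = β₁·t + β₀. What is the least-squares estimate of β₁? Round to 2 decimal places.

From the data, Σt·t = 222, Σt = 28, Σ1 = 4.
And Σt·v = -188, Σv = -23.
Determinant 222·4 − 28² = 104.
β₁ = ((-188)·4 − 28·(-23))/104 = -27/26; β₀ = (222·(-23) − 28·(-188))/104 = 79/52.

β₁ = -1.04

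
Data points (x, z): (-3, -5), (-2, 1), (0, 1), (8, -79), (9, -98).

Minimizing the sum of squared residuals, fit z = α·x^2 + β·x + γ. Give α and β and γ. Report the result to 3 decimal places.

From the data, Σx^2·x^2 = 10754, Σx^2·x = 1206, Σx^2 = 158, Σx·x = 158, Σx = 12, Σ1 = 5.
Moment sums: Σx^2·z = -13035, Σx·z = -1501, Σz = -180.
Solving the 3×3 system (Gaussian elimination) gives α = -27243/25312, β = -35093/25312, γ = 16935/12656.

α = -1.076, β = -1.386, γ = 1.338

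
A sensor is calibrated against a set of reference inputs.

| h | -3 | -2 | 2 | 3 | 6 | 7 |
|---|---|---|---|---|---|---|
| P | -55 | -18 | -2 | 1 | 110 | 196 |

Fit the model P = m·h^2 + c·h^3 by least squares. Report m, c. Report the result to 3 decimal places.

The normal system AᵀA·[m, c]ᵀ = AᵀP is [[3891, 24583]; [24583, 165891]]·[m, c]ᵀ = [12998, 92628]ᵀ.
det = 3891·165891 − 24583² = 41157992.
m = (12998·165891 − 24583·92628)/41157992 = -60411453/20578996; c = (3891·92628 − 24583·12998)/41157992 = 20442857/20578996.

m = -2.936, c = 0.993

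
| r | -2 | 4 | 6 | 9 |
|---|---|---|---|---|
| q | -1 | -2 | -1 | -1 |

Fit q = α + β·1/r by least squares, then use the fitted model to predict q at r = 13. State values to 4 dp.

The normal equations are: 4·α + (1/36)·β = -5;  (1/36)·α + (457/1296)·β = -5/18.
Δ = 4·(457/1296) − (1/36)² = 203/144.
α = ((-5)·(457/1296) − (1/36)·(-5/18))/(203/144) = -325/261; β = (4·(-5/18) − (1/36)·(-5))/(203/144) = -20/29.
At r = 13: q̂ = (-325/261)·(1) + (-20/29)·(1/13) = -4405/3393.

q̂ = -1.2983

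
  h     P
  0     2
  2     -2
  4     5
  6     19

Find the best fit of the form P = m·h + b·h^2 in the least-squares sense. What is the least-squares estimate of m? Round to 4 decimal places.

m = -2.8553

AᵀA·[m, b]ᵀ = AᵀP reads: 56·m + 288·b = 130;  288·m + 1568·b = 756.
(Σh·h = 56, Σh·h^2 = 288, Σh^2·h^2 = 1568, Σh·P = 130, Σh^2·P = 756.)
Determinant 56·1568 − 288² = 4864.
m = (130·1568 − 288·756)/4864 = -217/76; b = (56·756 − 288·130)/4864 = 153/152.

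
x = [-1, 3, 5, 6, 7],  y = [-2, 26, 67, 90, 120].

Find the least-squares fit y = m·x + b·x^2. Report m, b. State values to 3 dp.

m = 3.118, b = 2.001

Forming MᵀM = [[120, 710]; [710, 4404]] and Mᵀy = [1795, 11027]ᵀ gives MᵀM·[m, b]ᵀ = Mᵀy.
Δ = 120·4404 − 710² = 24380.
m = (1795·4404 − 710·11027)/24380 = 7601/2438; b = (120·11027 − 710·1795)/24380 = 4879/2438.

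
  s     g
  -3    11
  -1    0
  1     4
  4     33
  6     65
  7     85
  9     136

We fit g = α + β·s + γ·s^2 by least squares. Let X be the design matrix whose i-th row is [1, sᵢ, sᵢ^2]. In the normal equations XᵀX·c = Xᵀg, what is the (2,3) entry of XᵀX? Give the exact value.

1325

Row 2 ↔ basis s, column 3 ↔ basis s^2, so (XᵀX)_{2,3} = Σᵢ (s)·(s^2) = (-3)·(9) + (-1)·(1) + (1)·(1) + (4)·(16) + (6)·(36) + (7)·(49) + (9)·(81) = 1325.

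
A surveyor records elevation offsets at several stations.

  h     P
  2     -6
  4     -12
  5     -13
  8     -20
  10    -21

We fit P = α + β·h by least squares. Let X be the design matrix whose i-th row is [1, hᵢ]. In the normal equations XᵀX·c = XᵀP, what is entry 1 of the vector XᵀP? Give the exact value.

Entry 1 ↔ basis 1, so (XᵀP)_{1} = Σᵢ Pᵢ = (1)·(-6) + (1)·(-12) + (1)·(-13) + (1)·(-20) + (1)·(-21) = -72.

-72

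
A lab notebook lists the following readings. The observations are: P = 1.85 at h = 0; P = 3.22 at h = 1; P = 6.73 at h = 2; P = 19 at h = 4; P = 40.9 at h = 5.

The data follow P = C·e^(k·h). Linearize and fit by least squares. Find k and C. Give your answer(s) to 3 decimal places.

k = 0.610, C = 1.834

Linearized form: ln P = k·h + ln C. From the 5 transformed points,
Σh = 12.0000, Σ(h)² = 46.0000, Σln P = 10.3467, Σh·ln P = 35.3159.
Normal system: [[46.0000, 12.0000]; [12.0000, 5]]·[k, ln C]ᵀ = [35.3159, 10.3467]ᵀ.
Δ = 46.0000·5 − (12.0000)² = 86.0000; k = (35.3159·5 − 12.0000·10.3467)/86.0000 = 0.60953, ln C = (46.0000·10.3467 − 12.0000·35.3159)/86.0000 = 0.60648, so C = exp(0.60648) = 1.83397.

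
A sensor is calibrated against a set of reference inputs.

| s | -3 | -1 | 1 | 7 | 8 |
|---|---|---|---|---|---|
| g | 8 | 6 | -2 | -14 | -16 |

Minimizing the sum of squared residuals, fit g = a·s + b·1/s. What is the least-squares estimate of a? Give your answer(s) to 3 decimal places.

a = -1.992

The normal equations are: 124·a + 5·b = -258;  5·a + (60601/28224)·b = -44/3.
(Σs·s = 124, Σs·1/s = 5, Σ1/s·1/s = 60601/28224, Σs·g = -258, Σ1/s·g = -44/3.)
Eliminating b: (60601/28224)·(row 1) − 5·(row 2) gives (1702231/7056)·a = (60601/28224)·(-258) − 5·(-44/3) = -2260883/4704, so a = -6782649/3404462.
Then b = ((-44/3) − 5·(-6782649/3404462))/(60601/28224) = -3730272/1702231.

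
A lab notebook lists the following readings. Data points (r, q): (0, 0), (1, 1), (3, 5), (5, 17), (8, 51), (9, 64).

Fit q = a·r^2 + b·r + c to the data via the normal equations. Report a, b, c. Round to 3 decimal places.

a = 0.926, b = -1.214, c = 0.472

From the data, Σr^2·r^2 = 11364, Σr^2·r = 1394, Σr^2 = 180, Σr·r = 180, Σr = 26, Σ1 = 6.
Right-hand side: Σr^2·q = 8919, Σr·q = 1085, Σq = 138.
Normal equations: [[11364, 1394, 180]; [1394, 180, 26]; [180, 26, 6]]·[a, b, c]ᵀ = [8919, 1085, 138]ᵀ.
Solving the 3×3 system (Gaussian elimination) gives a = 5692/6145, b = -14919/12290, c = 5799/12290.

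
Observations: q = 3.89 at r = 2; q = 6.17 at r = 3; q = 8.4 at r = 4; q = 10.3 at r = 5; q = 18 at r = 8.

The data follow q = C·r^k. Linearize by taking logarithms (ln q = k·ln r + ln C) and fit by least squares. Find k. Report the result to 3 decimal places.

k = 1.093

With ln qᵢ as the transformed response and ln rᵢ as the regressor:
AᵀA = [[10.5236, 6.8669]; [6.8669, 5]], rhs = [15.6549, 10.5289]ᵀ  (here Σln r = 6.8669, Σ(ln r)² = 10.5236, Σln q = 10.5289, Σln r·ln q = 15.6549).
Solving (det = 5.4631): k = 1.09341, ln C = 0.60410.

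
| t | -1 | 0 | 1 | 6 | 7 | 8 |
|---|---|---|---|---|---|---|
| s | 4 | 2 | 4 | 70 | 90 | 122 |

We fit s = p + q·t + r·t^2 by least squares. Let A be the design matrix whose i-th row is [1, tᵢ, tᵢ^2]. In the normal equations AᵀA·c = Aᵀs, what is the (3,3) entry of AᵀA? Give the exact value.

7795

Row 3 ↔ basis t^2, column 3 ↔ basis t^2, so (AᵀA)_{3,3} = Σᵢ (t^2)·(t^2) = (1)·(1) + (0)·(0) + (1)·(1) + (36)·(36) + (49)·(49) + (64)·(64) = 7795.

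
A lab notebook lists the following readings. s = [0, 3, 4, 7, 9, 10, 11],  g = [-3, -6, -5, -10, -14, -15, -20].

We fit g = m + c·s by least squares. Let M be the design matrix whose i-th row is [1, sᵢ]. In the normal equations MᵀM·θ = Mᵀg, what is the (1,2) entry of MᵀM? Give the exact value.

Row 1 ↔ basis 1, column 2 ↔ basis s, so (MᵀM)_{1,2} = Σᵢ s = (1)·(0) + (1)·(3) + (1)·(4) + (1)·(7) + (1)·(9) + (1)·(10) + (1)·(11) = 44.

44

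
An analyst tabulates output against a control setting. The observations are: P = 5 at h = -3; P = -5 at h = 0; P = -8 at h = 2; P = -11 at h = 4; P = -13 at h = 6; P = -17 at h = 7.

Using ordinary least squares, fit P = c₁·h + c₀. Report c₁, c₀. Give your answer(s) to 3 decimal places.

c₁ = -1.981, c₀ = -2.883

Sums needed: Σh·h = 114, Σh = 16, Σ1 = 6.
For MᵀP: Σh·P = -272, ΣP = -49.
So MᵀM·[c₁, c₀]ᵀ = MᵀP: [[114, 16]; [16, 6]]·[c₁, c₀]ᵀ = [-272, -49]ᵀ.
Determinant 114·6 − 16² = 428.
c₁ = ((-272)·6 − 16·(-49))/428 = -212/107; c₀ = (114·(-49) − 16·(-272))/428 = -617/214.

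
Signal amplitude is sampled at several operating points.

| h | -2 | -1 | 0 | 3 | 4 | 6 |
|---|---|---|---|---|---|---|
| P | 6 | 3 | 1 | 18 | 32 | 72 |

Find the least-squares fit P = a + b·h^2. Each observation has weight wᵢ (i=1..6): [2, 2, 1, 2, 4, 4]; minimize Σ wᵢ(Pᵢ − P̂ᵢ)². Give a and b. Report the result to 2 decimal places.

a = -0.08, b = 2.00

Sums needed: Σwᵢ·1 = 15, Σwᵢ·h^2 = 236, Σwᵢ·h^2·h^2 = 6404.
For XᵀWP: Σwᵢ·P = 471, Σwᵢ·h^2·P = 12794.
Δ = 15·6404 − 236² = 40364.
a = (471·6404 − 236·12794)/40364 = -775/10091; b = (15·12794 − 236·471)/40364 = 40377/20182.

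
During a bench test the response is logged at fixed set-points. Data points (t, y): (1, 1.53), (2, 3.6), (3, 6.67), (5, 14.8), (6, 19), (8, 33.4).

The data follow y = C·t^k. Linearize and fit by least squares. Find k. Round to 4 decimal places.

k = 1.4764

With ln yᵢ as the transformed response and ln tᵢ as the regressor:
XᵀX = [[11.8122, 7.2724]; [7.2724, 6]], rhs = [19.8810, 12.7514]ᵀ  (here Σln t = 7.2724, Σ(ln t)² = 11.8122, Σln y = 12.7514, Σln t·ln y = 19.8810).
Slope k = (n·Σln t·ln y − Σln t·Σln y)/(n·Σ(ln t)² − (Σln t)²) = (6·19.8810 − 7.2724·12.7514)/17.9853 = 1.47635; ln C = (Σln y − k·Σln t)/n = 0.33580.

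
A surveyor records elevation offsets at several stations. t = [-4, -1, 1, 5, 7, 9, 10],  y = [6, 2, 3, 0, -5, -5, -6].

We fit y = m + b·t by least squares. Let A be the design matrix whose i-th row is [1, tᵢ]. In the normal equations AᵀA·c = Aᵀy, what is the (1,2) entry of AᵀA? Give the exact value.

Row 1 ↔ basis 1, column 2 ↔ basis t, so (AᵀA)_{1,2} = Σᵢ t = (1)·(-4) + (1)·(-1) + (1)·(1) + (1)·(5) + (1)·(7) + (1)·(9) + (1)·(10) = 27.

27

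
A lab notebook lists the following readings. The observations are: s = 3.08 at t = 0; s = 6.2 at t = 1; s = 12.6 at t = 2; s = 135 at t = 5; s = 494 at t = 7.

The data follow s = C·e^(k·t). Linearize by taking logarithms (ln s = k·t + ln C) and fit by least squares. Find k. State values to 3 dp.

Taking logs, ln s = k·t + ln C, so regress ln s on t.
Σt = 15.0000, Σ(t)² = 79.0000, Σln s = 16.5910, Σt·ln s = 74.8361.
Equations: 79.0000·k + 15.0000·ln C = 74.8361;  15.0000·k + 5·ln C = 16.5910.
Slope k = (n·Σt·ln s − Σt·Σln s)/(n·Σ(t)² − (Σt)²) = (5·74.8361 − 15.0000·16.5910)/170.0000 = 0.73715; ln C = (Σln s − k·Σt)/n = 1.10675.

k = 0.737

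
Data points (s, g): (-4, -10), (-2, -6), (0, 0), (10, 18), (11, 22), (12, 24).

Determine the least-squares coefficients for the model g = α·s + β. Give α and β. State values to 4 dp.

With design matrix M, MᵀM = [[385, 27]; [27, 6]] and Mᵀg = [762, 48]ᵀ.
Determinant 385·6 − 27² = 1581.
α = (762·6 − 27·48)/1581 = 1092/527; β = (385·48 − 27·762)/1581 = -698/527.

α = 2.0721, β = -1.3245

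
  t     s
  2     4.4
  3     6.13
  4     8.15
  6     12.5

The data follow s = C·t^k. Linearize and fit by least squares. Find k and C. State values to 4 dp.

With ln sᵢ as the transformed response and ln tᵢ as the regressor:
Σln t = 4.9698, Σ(ln t)² = 6.8196, Σln s = 7.9185, Σln t·ln s = 10.4529.
Equations: 6.8196·k + 4.9698·ln C = 10.4529;  4.9698·k + 4·ln C = 7.9185.
Slope k = (n·Σln t·ln s − Σln t·Σln s)/(n·Σ(ln t)² − (Σln t)²) = (4·10.4529 − 4.9698·7.9185)/2.5794 = 0.95295; ln C = (Σln s − k·Σln t)/n = 0.79564, so C = exp(0.79564) = 2.21587.

k = 0.9529, C = 2.2159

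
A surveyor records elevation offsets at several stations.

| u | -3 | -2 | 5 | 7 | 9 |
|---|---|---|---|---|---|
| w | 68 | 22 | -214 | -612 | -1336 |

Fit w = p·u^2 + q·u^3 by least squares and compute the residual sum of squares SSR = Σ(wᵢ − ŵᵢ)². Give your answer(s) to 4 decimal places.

SSR = 2.6769

Forming XᵀX = [[9684, 78706]; [78706, 665508]] and Xᵀw = [-142854, -1212622]ᵀ gives XᵀX·[p, q]ᵀ = Xᵀw.
Eliminating q: 665508·(row 1) − 78706·(row 2) gives 250145036·p = 665508·(-142854) − 78706·(-1212622) = 370147300, so p = 92536825/62536259.
Then q = ((-1212622) − 78706·(92536825/62536259))/665508 = -124891131/62536259.
Residuals: 47573650/62536259, 6521350/62536259, -84788676/62536259, 31163000/62536259, 1709650/62536259; SSR = 167406164/62536259.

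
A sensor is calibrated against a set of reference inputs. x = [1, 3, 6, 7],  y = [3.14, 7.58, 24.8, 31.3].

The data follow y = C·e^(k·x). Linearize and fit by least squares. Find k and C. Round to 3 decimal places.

Linearized form: ln y = k·x + ln C. From the 4 transformed points,
Σx = 17.0000, Σ(x)² = 95.0000, Σln y = 9.8242, Σx·ln y = 50.5912.
Equations: 95.0000·k + 17.0000·ln C = 50.5912;  17.0000·k + 4·ln C = 9.8242.
Solving (det = 91.0000): k = 0.38850, ln C = 0.80494, so C = exp(0.80494) = 2.23655.

k = 0.388, C = 2.237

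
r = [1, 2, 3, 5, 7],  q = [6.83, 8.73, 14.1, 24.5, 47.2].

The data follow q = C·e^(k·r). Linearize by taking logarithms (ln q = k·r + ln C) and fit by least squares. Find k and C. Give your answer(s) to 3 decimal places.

Linearized form: ln q = k·r + ln C. From the 5 transformed points,
XᵀX = [[88.0000, 18.0000]; [18.0000, 5]], rhs = [57.1675, 13.7873]ᵀ  (here Σr = 18.0000, Σ(r)² = 88.0000, Σln q = 13.7873, Σr·ln q = 57.1675).
Slope k = (n·Σr·ln q − Σr·Σln q)/(n·Σ(r)² − (Σr)²) = (5·57.1675 − 18.0000·13.7873)/116.0000 = 0.32470; ln C = (Σln q − k·Σr)/n = 1.58854, so C = exp(1.58854) = 4.89657.

k = 0.325, C = 4.897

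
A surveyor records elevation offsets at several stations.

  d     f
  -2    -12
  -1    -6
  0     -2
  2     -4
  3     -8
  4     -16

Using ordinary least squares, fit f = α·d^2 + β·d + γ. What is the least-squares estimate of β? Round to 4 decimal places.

β = 2.1122

The normal equations are: 370·α + 90·β + 34·γ = -398;  90·α + 34·β + 6·γ = -66;  34·α + 6·β + 6·γ = -48.
(Σd^2·d^2 = 370, Σd^2·d = 90, Σd^2 = 34, Σd·d = 34, Σd = 6, Σ1 = 6, Σd^2·f = -398, Σd·f = -66, Σf = -48.)
Inverting the 3×3 Gram matrix, [α, β, γ]ᵀ = [-135/98, 207/98, -113/49]ᵀ.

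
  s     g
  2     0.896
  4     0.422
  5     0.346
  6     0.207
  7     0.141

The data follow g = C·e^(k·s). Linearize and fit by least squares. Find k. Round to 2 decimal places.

k = -0.37

Let Y = ln g. Fitting Y = k·s + ln C by least squares:
Σs = 24.0000, Σ(s)² = 130.0000, Σln g = -5.5679, Σs·ln g = -32.1404.
Equations: 130.0000·k + 24.0000·ln C = -32.1404;  24.0000·k + 5·ln C = -5.5679.
Δ = 130.0000·5 − (24.0000)² = 74.0000; k = (-32.1404·5 − 24.0000·-5.5679)/74.0000 = -0.36584, ln C = (130.0000·-5.5679 − 24.0000·-32.1404)/74.0000 = 0.64244.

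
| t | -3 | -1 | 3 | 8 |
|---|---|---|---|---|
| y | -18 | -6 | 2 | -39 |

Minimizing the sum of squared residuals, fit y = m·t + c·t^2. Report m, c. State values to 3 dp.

m = 3.295, c = -1.017

Entries of MᵀM: Σt·t = 83, Σt·t^2 = 511, Σt^2·t^2 = 4259.
Right-hand side: Σt·y = -246, Σt^2·y = -2646.
So MᵀM·[m, c]ᵀ = Mᵀy: [[83, 511]; [511, 4259]]·[m, c]ᵀ = [-246, -2646]ᵀ.
Δ = 83·4259 − 511² = 92376.
m = ((-246)·4259 − 511·(-2646))/92376 = 12683/3849; c = (83·(-2646) − 511·(-246))/92376 = -3913/3849.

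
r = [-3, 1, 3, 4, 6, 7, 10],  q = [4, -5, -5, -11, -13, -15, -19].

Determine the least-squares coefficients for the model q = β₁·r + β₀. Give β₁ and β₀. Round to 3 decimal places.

The normal system AᵀA·[β₁, β₀]ᵀ = Aᵀq is [[220, 28]; [28, 7]]·[β₁, β₀]ᵀ = [-449, -64]ᵀ.
Eliminating β₀: 7·(row 1) − 28·(row 2) gives 756·β₁ = 7·(-449) − 28·(-64) = -1351, so β₁ = -193/108.
Then β₀ = ((-64) − 28·(-193/108))/7 = -377/189.

β₁ = -1.787, β₀ = -1.995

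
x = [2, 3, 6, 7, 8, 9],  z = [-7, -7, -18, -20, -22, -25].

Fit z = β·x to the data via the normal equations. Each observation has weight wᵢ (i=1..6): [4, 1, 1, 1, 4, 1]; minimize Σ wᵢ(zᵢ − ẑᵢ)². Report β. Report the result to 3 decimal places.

β = -2.805

With design matrix M, MᵀWM = [[447]] and MᵀWz = [-1254]ᵀ.
β = (-1254)/447 = -2.80537.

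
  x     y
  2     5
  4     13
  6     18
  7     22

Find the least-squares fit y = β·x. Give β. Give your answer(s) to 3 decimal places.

MᵀM·[β]ᵀ = Mᵀy reads: 105·β = 324.
Hence β = 324 / 105 ≈ 3.08571.

β = 3.086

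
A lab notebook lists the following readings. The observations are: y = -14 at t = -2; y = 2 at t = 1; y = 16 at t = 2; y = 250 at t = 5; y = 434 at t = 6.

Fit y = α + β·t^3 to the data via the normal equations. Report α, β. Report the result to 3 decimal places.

α = 0.550, β = 2.004

Forming MᵀM = [[5, 342]; [342, 62410]] and Mᵀy = [688, 125236]ᵀ gives MᵀM·[α, β]ᵀ = Mᵀy.
Eliminating β: 62410·(row 1) − 342·(row 2) gives 195086·α = 62410·688 − 342·125236 = 107368, so α = 53684/97543.
Then β = (125236 − 342·(53684/97543))/62410 = 195442/97543.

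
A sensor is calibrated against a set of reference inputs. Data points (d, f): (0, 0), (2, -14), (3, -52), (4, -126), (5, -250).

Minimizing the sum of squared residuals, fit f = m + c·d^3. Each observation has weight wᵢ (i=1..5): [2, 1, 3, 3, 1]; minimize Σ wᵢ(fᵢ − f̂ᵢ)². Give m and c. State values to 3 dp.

Entries of AᵀWA: Σwᵢ·1 = 10, Σwᵢ·d^3 = 406, Σwᵢ·d^3·d^3 = 30164.
And Σwᵢ·f = -798, Σwᵢ·d^3·f = -59766.
So AᵀWA·[m, c]ᵀ = AᵀWf: [[10, 406]; [406, 30164]]·[m, c]ᵀ = [-798, -59766]ᵀ.
Eliminating c: 30164·(row 1) − 406·(row 2) gives 136804·m = 30164·(-798) − 406·(-59766) = 194124, so m = 48531/34201.
Then c = ((-59766) − 406·(48531/34201))/30164 = -68418/34201.

m = 1.419, c = -2.000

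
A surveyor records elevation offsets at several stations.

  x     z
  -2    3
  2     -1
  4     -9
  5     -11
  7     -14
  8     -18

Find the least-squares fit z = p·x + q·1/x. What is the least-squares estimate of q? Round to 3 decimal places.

q = 4.635

Forming MᵀM = [[162, 6]; [6, 50061/78400]] and Mᵀz = [-341, -107/10]ᵀ gives MᵀM·[p, q]ᵀ = Mᵀz.
Determinant 162·(50061/78400) − 6² = 2643741/39200.
p = ((-341)·(50061/78400) − 6·(-107/10))/(2643741/39200) = -4012507/1762494; q = (162·(-107/10) − 6·(-341))/(2643741/39200) = 4084640/881247.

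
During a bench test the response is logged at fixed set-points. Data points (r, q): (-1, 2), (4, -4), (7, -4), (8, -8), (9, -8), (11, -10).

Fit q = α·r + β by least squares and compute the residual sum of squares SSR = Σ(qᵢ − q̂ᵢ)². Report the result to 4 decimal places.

Forming MᵀM = [[332, 38]; [38, 6]] and Mᵀq = [-292, -32]ᵀ gives MᵀM·[α, β]ᵀ = Mᵀq.
Determinant 332·6 − 38² = 548.
α = ((-292)·6 − 38·(-32))/548 = -134/137; β = (332·(-32) − 38·(-292))/548 = 118/137.
Residuals: 22/137, -130/137, 272/137, -142/137, -8/137, -14/137; SSR = 816/137.

SSR = 5.9562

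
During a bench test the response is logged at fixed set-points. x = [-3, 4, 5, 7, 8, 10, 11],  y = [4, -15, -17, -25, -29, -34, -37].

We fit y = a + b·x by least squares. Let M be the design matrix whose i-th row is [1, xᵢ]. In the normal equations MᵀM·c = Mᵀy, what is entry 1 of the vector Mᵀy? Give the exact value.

Entry 1 ↔ basis 1, so (Mᵀy)_{1} = Σᵢ yᵢ = (1)·(4) + (1)·(-15) + (1)·(-17) + (1)·(-25) + (1)·(-29) + (1)·(-34) + (1)·(-37) = -153.

-153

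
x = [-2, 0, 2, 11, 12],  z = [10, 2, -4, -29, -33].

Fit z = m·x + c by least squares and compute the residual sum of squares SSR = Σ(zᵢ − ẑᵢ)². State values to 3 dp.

Normal-equation sums: Σx·x = 273, Σx = 23, Σ1 = 5.
And Σx·z = -743, Σz = -54.
Normal equations: [[273, 23]; [23, 5]]·[m, c]ᵀ = [-743, -54]ᵀ.
Eliminating c: 5·(row 1) − 23·(row 2) gives 836·m = 5·(-743) − 23·(-54) = -2473, so m = -2473/836.
Then c = ((-54) − 23·(-2473/836))/5 = 2347/836.
Residuals: 97/76, -675/836, -745/836, 153/209, -259/836; SSR = 3099/836.

SSR = 3.707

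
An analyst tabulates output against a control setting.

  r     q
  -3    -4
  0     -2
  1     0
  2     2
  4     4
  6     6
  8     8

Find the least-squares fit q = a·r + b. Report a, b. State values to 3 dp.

a = 1.147, b = -0.949

The normal equations are: 130·a + 18·b = 132;  18·a + 7·b = 14.
det = 130·7 − 18² = 586.
a = (132·7 − 18·14)/586 = 336/293; b = (130·14 − 18·132)/586 = -278/293.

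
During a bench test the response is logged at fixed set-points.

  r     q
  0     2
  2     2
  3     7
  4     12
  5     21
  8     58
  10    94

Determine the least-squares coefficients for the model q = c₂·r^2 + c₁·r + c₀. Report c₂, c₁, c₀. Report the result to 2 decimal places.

Forming XᵀX = [[15074, 1736, 218]; [1736, 218, 32]; [218, 32, 7]] and Xᵀq = [13900, 1582, 196]ᵀ gives XᵀX·[c₂, c₁, c₀]ᵀ = Xᵀq.
Inverting the 3×3 Gram matrix, [c₂, c₁, c₀]ᵀ = [30238/27643, -47351/27643, 48768/27643]ᵀ.

c₂ = 1.09, c₁ = -1.71, c₀ = 1.76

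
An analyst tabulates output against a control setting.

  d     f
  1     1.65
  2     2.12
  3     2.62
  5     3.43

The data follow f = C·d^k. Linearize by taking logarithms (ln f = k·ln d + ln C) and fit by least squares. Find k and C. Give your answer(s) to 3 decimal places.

Linearized form: ln f = k·ln d + ln C. From the 4 transformed points,
Σln d = 3.4012, Σ(ln d)² = 4.2777, Σln f = 3.4479, Σln d·ln f = 3.5627.
Equations: 4.2777·k + 3.4012·ln C = 3.5627;  3.4012·k + 4·ln C = 3.4479.
Slope k = (n·Σln d·ln f − Σln d·Σln f)/(n·Σ(ln d)² − (Σln d)²) = (4·3.5627 − 3.4012·3.4479)/5.5426 = 0.45535; ln C = (Σln f − k·Σln d)/n = 0.47480, so C = exp(0.47480) = 1.60769.

k = 0.455, C = 1.608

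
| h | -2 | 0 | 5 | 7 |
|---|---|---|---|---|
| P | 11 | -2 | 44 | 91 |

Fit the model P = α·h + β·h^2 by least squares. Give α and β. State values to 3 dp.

Entries of AᵀA: Σh·h = 78, Σh·h^2 = 460, Σh^2·h^2 = 3042.
And Σh·P = 835, Σh^2·P = 5603.
Normal equations: [[78, 460]; [460, 3042]]·[α, β]ᵀ = [835, 5603]ᵀ.
Eliminating β: 3042·(row 1) − 460·(row 2) gives 25676·α = 3042·835 − 460·5603 = -37310, so α = -2665/1834.
Then β = (5603 − 460·(-2665/1834))/3042 = 3781/1834.

α = -1.453, β = 2.062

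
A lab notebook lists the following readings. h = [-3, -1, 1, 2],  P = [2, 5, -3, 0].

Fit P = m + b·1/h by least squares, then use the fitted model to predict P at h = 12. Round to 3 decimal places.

P̂ = 0.844

Entries of MᵀM: Σ1 = 4, Σ1/h = 1/6, Σ1/h·1/h = 85/36.
Right-hand side: ΣP = 4, Σ1/h·P = -26/3.
MᵀM·[m, b]ᵀ = MᵀP becomes [[4, 1/6]; [1/6, 85/36]]·[m, b]ᵀ = [4, -26/3]ᵀ.
Δ = 4·(85/36) − (1/6)² = 113/12.
m = (4·(85/36) − (1/6)·(-26/3))/(113/12) = 392/339; b = (4·(-26/3) − (1/6)·4)/(113/12) = -424/113.
At h = 12: P̂ = (392/339)·(1) + (-424/113)·(1/12) = 286/339.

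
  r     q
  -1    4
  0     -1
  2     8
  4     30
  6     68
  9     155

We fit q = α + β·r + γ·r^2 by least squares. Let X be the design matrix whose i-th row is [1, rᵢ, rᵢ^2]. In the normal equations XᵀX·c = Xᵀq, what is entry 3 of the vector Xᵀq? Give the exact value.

Entry 3 ↔ basis r^2, so (Xᵀq)_{3} = Σᵢ (r^2)·qᵢ = (1)·(4) + (0)·(-1) + (4)·(8) + (16)·(30) + (36)·(68) + (81)·(155) = 15519.

15519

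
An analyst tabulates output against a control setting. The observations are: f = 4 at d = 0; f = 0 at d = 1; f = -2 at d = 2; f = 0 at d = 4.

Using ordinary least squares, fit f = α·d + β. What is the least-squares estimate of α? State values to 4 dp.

Sums needed: Σd·d = 21, Σd = 7, Σ1 = 4.
Moment sums: Σd·f = -4, Σf = 2.
Eliminating β: 4·(row 1) − 7·(row 2) gives 35·α = 4·(-4) − 7·2 = -30, so α = -6/7.
Then β = (2 − 7·(-6/7))/4 = 2.

α = -0.8571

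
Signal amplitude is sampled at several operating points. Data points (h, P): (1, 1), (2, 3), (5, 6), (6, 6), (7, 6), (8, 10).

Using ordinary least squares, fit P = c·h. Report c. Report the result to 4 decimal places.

Setting ∂/∂c … = 0 gives: 179·c = 195.
(Σh·h = 179, Σh·P = 195.)
c = 195/179 = 1.08939.

c = 1.0894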